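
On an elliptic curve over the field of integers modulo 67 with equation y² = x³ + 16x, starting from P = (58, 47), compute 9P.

(45, 51)

Repeated addition: build up to 9P.
2P: tangent at (58, 47): λ = (3·58² + 16)/(2·47) ≡ 58/27. 27⁻¹ ≡ 5 (mod 67), so λ ≡ 58·5 ≡ 22.
  x = λ² - 58 - 58 = 484 - 116 ≡ 33; y = λ·(58 - 33) - 47 ≡ 34. → (33, 34)
3P: (33, 34) + (58, 47). λ = (47 - 34)/(58 - 33) ≡ 13/25 mod 67. 25⁻¹ ≡ 59 (mod 67), so λ ≡ 30.
  x = λ² - 33 - 58 = 900 - 91 ≡ 5; y = λ·(33 - 5) - 34 ≡ 2. → (5, 2)
4P: (5, 2) + (58, 47). λ = (47 - 2)/(58 - 5) ≡ 45/53 mod 67. 53⁻¹ ≡ 43 (mod 67), so λ ≡ 59.
  x = λ² - 5 - 58 = 3481 - 63 ≡ 1; y = λ·(5 - 1) - 2 ≡ 33. → (1, 33)
5P: (1, 33) + (58, 47). λ = (47 - 33)/(58 - 1) ≡ 14/57 mod 67. 57⁻¹ ≡ 20 (mod 67) since 57·20 = 1140 ≡ 1, so λ ≡ 12.
  x = λ² - 1 - 58 = 144 - 59 ≡ 18; y = λ·(1 - 18) - 33 ≡ 31. → (18, 31)
6P: (18, 31) + (58, 47). λ = (47 - 31)/(58 - 18) ≡ 16/40 mod 67. 40⁻¹ ≡ 62 (mod 67), so λ ≡ 54.
  x = λ² - 18 - 58 = 2916 - 76 ≡ 26; y = λ·(18 - 26) - 31 ≡ 6. → (26, 6)
7P: (26, 6) + (58, 47). λ = (47 - 6)/(58 - 26) ≡ 41/32 mod 67. 32⁻¹ ≡ 44 (mod 67) since 32·44 = 1408 ≡ 1, so λ ≡ 62.
  x = λ² - 26 - 58 = 3844 - 84 ≡ 8; y = λ·(26 - 8) - 6 ≡ 38. → (8, 38)
8P: (8, 38) + (58, 47). λ = (47 - 38)/(58 - 8) ≡ 9/50 mod 67. 50⁻¹ ≡ 63 (mod 67) since 50·63 = 3150 ≡ 1, so λ ≡ 31.
  x = λ² - 8 - 58 = 961 - 66 ≡ 24; y = λ·(8 - 24) - 38 ≡ 2. → (24, 2)
9P: (24, 2) + (58, 47). λ = (47 - 2)/(58 - 24) ≡ 45/34 mod 67. 34⁻¹ ≡ 2 (mod 67), so λ ≡ 23.
  x = λ² - 24 - 58 = 529 - 82 ≡ 45; y = λ·(24 - 45) - 2 ≡ 51. → (45, 51)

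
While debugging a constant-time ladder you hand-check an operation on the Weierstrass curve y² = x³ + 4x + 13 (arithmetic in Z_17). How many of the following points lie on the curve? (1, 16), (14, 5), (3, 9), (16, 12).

3

(1, 16): 16² ≡ 1, rhs ≡ 1 → on.
(14, 5): 5² ≡ 8, rhs ≡ 8 → on.
(3, 9): 9² ≡ 13, rhs ≡ 1 → off.
(16, 12): 12² ≡ 8, rhs ≡ 8 → on.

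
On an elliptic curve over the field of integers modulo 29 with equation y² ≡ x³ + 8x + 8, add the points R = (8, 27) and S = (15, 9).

(8, 27) + (15, 9). λ = (9 - 27)/(15 - 8) ≡ 11/7 mod 29. 7⁻¹ ≡ 25 (mod 29), so λ ≡ 14.
  x = λ² - 8 - 15 = 196 - 23 ≡ 28; y = λ·(8 - 28) - 27 ≡ 12. → (28, 12)

(28, 12)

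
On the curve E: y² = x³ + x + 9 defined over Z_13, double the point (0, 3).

(4, 5)

tangent at (0, 3): λ = (3·0² + 1)/(2·3) ≡ 1/6. 6⁻¹ ≡ 11 (mod 13), so λ ≡ 1·11 ≡ 11.
  x = λ² - 0 - 0 = 121 - 0 ≡ 4; y = λ·(0 - 4) - 3 ≡ 5. → (4, 5)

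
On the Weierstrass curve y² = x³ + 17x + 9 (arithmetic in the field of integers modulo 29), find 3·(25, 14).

(4, 24)

Write G = (25, 14).
Repeated addition: build up to 3G.
2G: tangent at (25, 14): λ = (3·25² + 17)/(2·14) ≡ 7/28. 28⁻¹ ≡ 28 (mod 29), so λ ≡ 7·28 ≡ 22.
  x = λ² - 25 - 25 = 484 - 50 ≡ 28; y = λ·(25 - 28) - 14 ≡ 7. → (28, 7)
3G: (28, 7) + (25, 14). λ = (14 - 7)/(25 - 28) ≡ 7/26 mod 29. 26⁻¹ ≡ 19 (mod 29) since 26·19 = 494 ≡ 1, so λ ≡ 17.
  x = λ² - 28 - 25 = 289 - 53 ≡ 4; y = λ·(28 - 4) - 7 ≡ 24. → (4, 24)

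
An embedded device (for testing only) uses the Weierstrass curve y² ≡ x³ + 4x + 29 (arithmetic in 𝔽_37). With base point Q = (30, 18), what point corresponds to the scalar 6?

Double-and-add on 6 = (110)₂. Start with Q = (30, 18) for the leading 1-bit.
double: tangent at (30, 18): λ = (3·30² + 4)/(2·18) ≡ 3/36. 36⁻¹ ≡ 36 (mod 37), so λ ≡ 3·36 ≡ 34.
  x = λ² - 30 - 30 = 1156 - 60 ≡ 23; y = λ·(30 - 23) - 18 ≡ 35. → (23, 35)
add Q: (23, 35) + (30, 18). λ = (18 - 35)/(30 - 23) ≡ 20/7 mod 37. 7⁻¹ ≡ 16 (mod 37) since 7·16 = 112 ≡ 1, so λ ≡ 24.
  x = λ² - 23 - 30 = 576 - 53 ≡ 5; y = λ·(23 - 5) - 35 ≡ 27. → (5, 27)
double: tangent at (5, 27): λ = (3·5² + 4)/(2·27) ≡ 5/17. 17⁻¹ ≡ 24 (mod 37) since 17·24 = 408 ≡ 1, so λ ≡ 5·24 ≡ 9.
  x = λ² - 5 - 5 = 81 - 10 ≡ 34; y = λ·(5 - 34) - 27 ≡ 8. → (34, 8)

(34, 8)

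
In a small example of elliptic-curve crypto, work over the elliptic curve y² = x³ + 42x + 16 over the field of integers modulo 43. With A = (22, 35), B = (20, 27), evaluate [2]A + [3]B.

(6, 22)

First 2A:
Repeated addition: build up to 2A.
2A: tangent at (22, 35): λ = (3·22² + 42)/(2·35) ≡ 32/27. 27⁻¹ ≡ 8 (mod 43) since 27·8 = 216 ≡ 1, so λ ≡ 32·8 ≡ 41.
  x = λ² - 22 - 22 = 1681 - 44 ≡ 3; y = λ·(22 - 3) - 35 ≡ 13. → (3, 13)
2A = (3, 13).
Next 3B:
Repeated addition: build up to 3B.
2B: tangent at (20, 27): λ = (3·20² + 42)/(2·27) ≡ 38/11. 11⁻¹ ≡ 4 (mod 43), so λ ≡ 38·4 ≡ 23.
  x = λ² - 20 - 20 = 529 - 40 ≡ 16; y = λ·(20 - 16) - 27 ≡ 22. → (16, 22)
3B: (16, 22) + (20, 27). λ = (27 - 22)/(20 - 16) ≡ 5/4 mod 43. 4⁻¹ ≡ 11 (mod 43) since 4·11 = 44 ≡ 1, so λ ≡ 12.
  x = λ² - 16 - 20 = 144 - 36 ≡ 22; y = λ·(16 - 22) - 22 ≡ 35. → (22, 35)
3B = (22, 35).
Finally 2A + 3B:
(3, 13) + (22, 35). λ = (35 - 13)/(22 - 3) ≡ 22/19 mod 43. 19⁻¹ ≡ 34 (mod 43) since 19·34 = 646 ≡ 1, so λ ≡ 17.
  x = λ² - 3 - 22 = 289 - 25 ≡ 6; y = λ·(3 - 6) - 13 ≡ 22. → (6, 22)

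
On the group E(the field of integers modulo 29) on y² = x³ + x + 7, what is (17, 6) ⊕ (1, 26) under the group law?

(17, 6) + (1, 26). λ = (26 - 6)/(1 - 17) ≡ 20/13 mod 29. 13⁻¹ ≡ 9 (mod 29), so λ ≡ 6.
  x = λ² - 17 - 1 = 36 - 18 ≡ 18; y = λ·(17 - 18) - 6 ≡ 17. → (18, 17)

(18, 17)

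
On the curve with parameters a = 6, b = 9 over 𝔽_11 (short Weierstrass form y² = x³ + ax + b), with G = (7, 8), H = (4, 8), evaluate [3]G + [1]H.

(0, 8)

First 3G:
Repeated addition: build up to 3G.
2G: tangent at (7, 8): λ = (3·7² + 6)/(2·8) ≡ 10/5. 5⁻¹ ≡ 9 (mod 11) since 5·9 = 45 ≡ 1, so λ ≡ 10·9 ≡ 2.
  x = λ² - 7 - 7 = 4 - 14 ≡ 1; y = λ·(7 - 1) - 8 ≡ 4. → (1, 4)
3G: (1, 4) + (7, 8). λ = (8 - 4)/(7 - 1) ≡ 4/6 mod 11. 6⁻¹ ≡ 2 (mod 11) since 6·2 = 12 ≡ 1, so λ ≡ 8.
  x = λ² - 1 - 7 = 64 - 8 ≡ 1; y = λ·(1 - 1) - 4 ≡ 7. → (1, 7)
3G = (1, 7).
Finally 3G + H:
(1, 7) + (4, 8). λ = (8 - 7)/(4 - 1) ≡ 1/3 mod 11. 3⁻¹ ≡ 4 (mod 11), so λ ≡ 4.
  x = λ² - 1 - 4 = 16 - 5 ≡ 0; y = λ·(1 - 0) - 7 ≡ 8. → (0, 8)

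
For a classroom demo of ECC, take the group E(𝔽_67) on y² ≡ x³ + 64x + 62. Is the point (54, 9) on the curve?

y² = 9² ≡ 14; x³ + 64x + 62 = 160982 ≡ 48 (mod 67). 14 ≠ 48.

no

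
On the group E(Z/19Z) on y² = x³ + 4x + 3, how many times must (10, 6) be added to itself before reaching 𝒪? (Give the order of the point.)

2P: tangent at (10, 6): λ = (3·10² + 4)/(2·6) ≡ 0/12. 12⁻¹ ≡ 8 (mod 19) since 12·8 = 96 ≡ 1, so λ ≡ 0·8 ≡ 0.
  x = λ² - 10 - 10 = 0 - 20 ≡ 18; y = λ·(10 - 18) - 6 ≡ 13. → (18, 13)
3P: (18, 13) + (10, 6). λ = (6 - 13)/(10 - 18) ≡ 12/11 mod 19. 11⁻¹ ≡ 7 (mod 19), so λ ≡ 8.
  x = λ² - 18 - 10 = 64 - 28 ≡ 17; y = λ·(18 - 17) - 13 ≡ 14. → (17, 14)
4P: (17, 14) + (10, 6). λ = (6 - 14)/(10 - 17) ≡ 11/12 mod 19. 12⁻¹ ≡ 8 (mod 19) since 12·8 = 96 ≡ 1, so λ ≡ 12.
  x = λ² - 17 - 10 = 144 - 27 ≡ 3; y = λ·(17 - 3) - 14 ≡ 2. → (3, 2)
5P: (3, 2) + (10, 6). λ = (6 - 2)/(10 - 3) ≡ 4/7 mod 19. 7⁻¹ ≡ 11 (mod 19) since 7·11 = 77 ≡ 1, so λ ≡ 6.
  x = λ² - 3 - 10 = 36 - 13 ≡ 4; y = λ·(3 - 4) - 2 ≡ 11. → (4, 11)
6P: (4, 11) + (10, 6). λ = (6 - 11)/(10 - 4) ≡ 14/6 mod 19. 6⁻¹ ≡ 16 (mod 19), so λ ≡ 15.
  x = λ² - 4 - 10 = 225 - 14 ≡ 2; y = λ·(4 - 2) - 11 ≡ 0. → (2, 0)
7P: (2, 0) + (10, 6). λ = (6 - 0)/(10 - 2) ≡ 6/8 mod 19. 8⁻¹ ≡ 12 (mod 19) since 8·12 = 96 ≡ 1, so λ ≡ 15.
  x = λ² - 2 - 10 = 225 - 12 ≡ 4; y = λ·(2 - 4) - 0 ≡ 8. → (4, 8)
8P: (4, 8) + (10, 6). λ = (6 - 8)/(10 - 4) ≡ 17/6 mod 19. 6⁻¹ ≡ 16 (mod 19) since 6·16 = 96 ≡ 1, so λ ≡ 6.
  x = λ² - 4 - 10 = 36 - 14 ≡ 3; y = λ·(4 - 3) - 8 ≡ 17. → (3, 17)
9P: (3, 17) + (10, 6). λ = (6 - 17)/(10 - 3) ≡ 8/7 mod 19. 7⁻¹ ≡ 11 (mod 19) since 7·11 = 77 ≡ 1, so λ ≡ 12.
  x = λ² - 3 - 10 = 144 - 13 ≡ 17; y = λ·(3 - 17) - 17 ≡ 5. → (17, 5)
10P: (17, 5) + (10, 6). λ = (6 - 5)/(10 - 17) ≡ 1/12 mod 19. 12⁻¹ ≡ 8 (mod 19) since 12·8 = 96 ≡ 1, so λ ≡ 8.
  x = λ² - 17 - 10 = 64 - 27 ≡ 18; y = λ·(17 - 18) - 5 ≡ 6. → (18, 6)
11P: (18, 6) + (10, 6). λ = (6 - 6)/(10 - 18) ≡ 0/11 mod 19. 11⁻¹ ≡ 7 (mod 19), so λ ≡ 0.
  x = λ² - 18 - 10 = 0 - 28 ≡ 10; y = λ·(18 - 10) - 6 ≡ 13. → (10, 13)
12P: (10, 13) + (10, 6): same x and y₁ ≡ -y₂, so the sum is 𝒪.
12P = 𝒪, so the order is 12.

12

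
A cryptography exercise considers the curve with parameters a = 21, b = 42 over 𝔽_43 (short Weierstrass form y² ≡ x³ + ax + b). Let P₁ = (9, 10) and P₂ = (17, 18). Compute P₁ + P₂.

(18, 24)

(9, 10) + (17, 18). λ = (18 - 10)/(17 - 9) ≡ 8/8 mod 43. 8⁻¹ ≡ 27 (mod 43), so λ ≡ 1.
  x = λ² - 9 - 17 = 1 - 26 ≡ 18; y = λ·(9 - 18) - 10 ≡ 24. → (18, 24)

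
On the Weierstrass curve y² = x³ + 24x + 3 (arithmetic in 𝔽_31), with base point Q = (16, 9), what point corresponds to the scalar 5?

Repeated addition: build up to 5Q.
2Q: tangent at (16, 9): λ = (3·16² + 24)/(2·9) ≡ 17/18. 18⁻¹ ≡ 19 (mod 31), so λ ≡ 17·19 ≡ 13.
  x = λ² - 16 - 16 = 169 - 32 ≡ 13; y = λ·(16 - 13) - 9 ≡ 30. → (13, 30)
3Q: (13, 30) + (16, 9). λ = (9 - 30)/(16 - 13) ≡ 10/3 mod 31. 3⁻¹ ≡ 21 (mod 31), so λ ≡ 24.
  x = λ² - 13 - 16 = 576 - 29 ≡ 20; y = λ·(13 - 20) - 30 ≡ 19. → (20, 19)
4Q: (20, 19) + (16, 9). λ = (9 - 19)/(16 - 20) ≡ 21/27 mod 31. 27⁻¹ ≡ 23 (mod 31) since 27·23 = 621 ≡ 1, so λ ≡ 18.
  x = λ² - 20 - 16 = 324 - 36 ≡ 9; y = λ·(20 - 9) - 19 ≡ 24. → (9, 24)
5Q: (9, 24) + (16, 9). λ = (9 - 24)/(16 - 9) ≡ 16/7 mod 31. 7⁻¹ ≡ 9 (mod 31) since 7·9 = 63 ≡ 1, so λ ≡ 20.
  x = λ² - 9 - 16 = 400 - 25 ≡ 3; y = λ·(9 - 3) - 24 ≡ 3. → (3, 3)

(3, 3)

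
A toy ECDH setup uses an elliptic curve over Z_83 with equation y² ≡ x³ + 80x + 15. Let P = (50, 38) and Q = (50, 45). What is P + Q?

O

The two points share x = 50 and their y-coordinates satisfy 38 + 45 ≡ 0 (mod 83), so they are inverses. Their sum is 𝒪.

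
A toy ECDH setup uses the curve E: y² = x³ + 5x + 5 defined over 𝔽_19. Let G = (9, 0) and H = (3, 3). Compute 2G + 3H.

First 2G:
Repeated addition: build up to 2G.
2G: (9, 0) + (9, 0): same x and y₁ ≡ -y₂, so the sum is ∞.
2G = ∞.
Next 3H:
Repeated addition: build up to 3H.
2H: tangent at (3, 3): λ = (3·3² + 5)/(2·3) ≡ 13/6. 6⁻¹ ≡ 16 (mod 19), so λ ≡ 13·16 ≡ 18.
  x = λ² - 3 - 3 = 324 - 6 ≡ 14; y = λ·(3 - 14) - 3 ≡ 8. → (14, 8)
3H: (14, 8) + (3, 3). λ = (3 - 8)/(3 - 14) ≡ 14/8 mod 19. 8⁻¹ ≡ 12 (mod 19), so λ ≡ 16.
  x = λ² - 14 - 3 = 256 - 17 ≡ 11; y = λ·(14 - 11) - 8 ≡ 2. → (11, 2)
3H = (11, 2).
Finally 2G + 3H:
∞ + (11, 2) = (11, 2) (identity).

(11, 2)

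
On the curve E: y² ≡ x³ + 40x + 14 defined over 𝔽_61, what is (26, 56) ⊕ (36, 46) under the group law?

(26, 56) + (36, 46). λ = (46 - 56)/(36 - 26) ≡ 51/10 mod 61. 10⁻¹ ≡ 55 (mod 61), so λ ≡ 60.
  x = λ² - 26 - 36 = 3600 - 62 ≡ 0; y = λ·(26 - 0) - 56 ≡ 40. → (0, 40)

(0, 40)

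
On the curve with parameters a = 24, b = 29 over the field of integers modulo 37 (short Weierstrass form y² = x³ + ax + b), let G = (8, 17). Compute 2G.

tangent at (8, 17): λ = (3·8² + 24)/(2·17) ≡ 31/34. 34⁻¹ ≡ 12 (mod 37), so λ ≡ 31·12 ≡ 2.
  x = λ² - 8 - 8 = 4 - 16 ≡ 25; y = λ·(8 - 25) - 17 ≡ 23. → (25, 23)

(25, 23)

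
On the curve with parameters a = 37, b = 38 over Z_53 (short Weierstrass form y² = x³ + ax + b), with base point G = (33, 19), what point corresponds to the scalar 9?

Double-and-add on 9 = (1001)₂. Start with G = (33, 19) for the leading 1-bit.
double: tangent at (33, 19): λ = (3·33² + 37)/(2·19) ≡ 18/38. 38⁻¹ ≡ 7 (mod 53) since 38·7 = 266 ≡ 1, so λ ≡ 18·7 ≡ 20.
  x = λ² - 33 - 33 = 400 - 66 ≡ 16; y = λ·(33 - 16) - 19 ≡ 3. → (16, 3)
double: tangent at (16, 3): λ = (3·16² + 37)/(2·3) ≡ 10/6. 6⁻¹ ≡ 9 (mod 53), so λ ≡ 10·9 ≡ 37.
  x = λ² - 16 - 16 = 1369 - 32 ≡ 12; y = λ·(16 - 12) - 3 ≡ 39. → (12, 39)
double: tangent at (12, 39): λ = (3·12² + 37)/(2·39) ≡ 45/25. 25⁻¹ ≡ 17 (mod 53), so λ ≡ 45·17 ≡ 23.
  x = λ² - 12 - 12 = 529 - 24 ≡ 28; y = λ·(12 - 28) - 39 ≡ 17. → (28, 17)
add G: (28, 17) + (33, 19). λ = (19 - 17)/(33 - 28) ≡ 2/5 mod 53. 5⁻¹ ≡ 32 (mod 53) since 5·32 = 160 ≡ 1, so λ ≡ 11.
  x = λ² - 28 - 33 = 121 - 61 ≡ 7; y = λ·(28 - 7) - 17 ≡ 2. → (7, 2)

(7, 2)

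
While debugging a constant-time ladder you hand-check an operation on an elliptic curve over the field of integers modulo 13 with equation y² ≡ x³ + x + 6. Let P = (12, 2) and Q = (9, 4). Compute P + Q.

(12, 2) + (9, 4). λ = (4 - 2)/(9 - 12) ≡ 2/10 mod 13. 10⁻¹ ≡ 4 (mod 13) since 10·4 = 40 ≡ 1, so λ ≡ 8.
  x = λ² - 12 - 9 = 64 - 21 ≡ 4; y = λ·(12 - 4) - 2 ≡ 10. → (4, 10)

(4, 10)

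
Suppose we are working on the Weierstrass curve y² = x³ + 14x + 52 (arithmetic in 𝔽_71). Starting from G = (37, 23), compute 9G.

(32, 18)

Repeated addition: build up to 9G.
2G: tangent at (37, 23): λ = (3·37² + 14)/(2·23) ≡ 3/46. 46⁻¹ ≡ 17 (mod 71), so λ ≡ 3·17 ≡ 51.
  x = λ² - 37 - 37 = 2601 - 74 ≡ 42; y = λ·(37 - 42) - 23 ≡ 6. → (42, 6)
3G: (42, 6) + (37, 23). λ = (23 - 6)/(37 - 42) ≡ 17/66 mod 71. 66⁻¹ ≡ 14 (mod 71), so λ ≡ 25.
  x = λ² - 42 - 37 = 625 - 79 ≡ 49; y = λ·(42 - 49) - 6 ≡ 32. → (49, 32)
4G: (49, 32) + (37, 23). λ = (23 - 32)/(37 - 49) ≡ 62/59 mod 71. 59⁻¹ ≡ 65 (mod 71), so λ ≡ 54.
  x = λ² - 49 - 37 = 2916 - 86 ≡ 61; y = λ·(49 - 61) - 32 ≡ 30. → (61, 30)
5G: (61, 30) + (37, 23). λ = (23 - 30)/(37 - 61) ≡ 64/47 mod 71. 47⁻¹ ≡ 68 (mod 71), so λ ≡ 21.
  x = λ² - 61 - 37 = 441 - 98 ≡ 59; y = λ·(61 - 59) - 30 ≡ 12. → (59, 12)
6G: (59, 12) + (37, 23). λ = (23 - 12)/(37 - 59) ≡ 11/49 mod 71. 49⁻¹ ≡ 29 (mod 71), so λ ≡ 35.
  x = λ² - 59 - 37 = 1225 - 96 ≡ 64; y = λ·(59 - 64) - 12 ≡ 26. → (64, 26)
7G: (64, 26) + (37, 23). λ = (23 - 26)/(37 - 64) ≡ 68/44 mod 71. 44⁻¹ ≡ 21 (mod 71), so λ ≡ 8.
  x = λ² - 64 - 37 = 64 - 101 ≡ 34; y = λ·(64 - 34) - 26 ≡ 1. → (34, 1)
8G: (34, 1) + (37, 23). λ = (23 - 1)/(37 - 34) ≡ 22/3 mod 71. 3⁻¹ ≡ 24 (mod 71) since 3·24 = 72 ≡ 1, so λ ≡ 31.
  x = λ² - 34 - 37 = 961 - 71 ≡ 38; y = λ·(34 - 38) - 1 ≡ 17. → (38, 17)
9G: (38, 17) + (37, 23). λ = (23 - 17)/(37 - 38) ≡ 6/70 mod 71. 70⁻¹ ≡ 70 (mod 71) since 70·70 = 4900 ≡ 1, so λ ≡ 65.
  x = λ² - 38 - 37 = 4225 - 75 ≡ 32; y = λ·(38 - 32) - 17 ≡ 18. → (32, 18)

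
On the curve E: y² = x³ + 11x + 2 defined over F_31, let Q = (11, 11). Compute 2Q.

(19, 8)

tangent at (11, 11): λ = (3·11² + 11)/(2·11) ≡ 2/22. 22⁻¹ ≡ 24 (mod 31), so λ ≡ 2·24 ≡ 17.
  x = λ² - 11 - 11 = 289 - 22 ≡ 19; y = λ·(11 - 19) - 11 ≡ 8. → (19, 8)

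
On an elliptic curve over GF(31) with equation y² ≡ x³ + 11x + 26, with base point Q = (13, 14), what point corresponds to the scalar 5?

(1, 10)

Double-and-add on 5 = (101)₂. Start with Q = (13, 14) for the leading 1-bit.
double: tangent at (13, 14): λ = (3·13² + 11)/(2·14) ≡ 22/28. 28⁻¹ ≡ 10 (mod 31), so λ ≡ 22·10 ≡ 3.
  x = λ² - 13 - 13 = 9 - 26 ≡ 14; y = λ·(13 - 14) - 14 ≡ 14. → (14, 14)
double: tangent at (14, 14): λ = (3·14² + 11)/(2·14) ≡ 10/28. 28⁻¹ ≡ 10 (mod 31), so λ ≡ 10·10 ≡ 7.
  x = λ² - 14 - 14 = 49 - 28 ≡ 21; y = λ·(14 - 21) - 14 ≡ 30. → (21, 30)
add Q: (21, 30) + (13, 14). λ = (14 - 30)/(13 - 21) ≡ 15/23 mod 31. 23⁻¹ ≡ 27 (mod 31) since 23·27 = 621 ≡ 1, so λ ≡ 2.
  x = λ² - 21 - 13 = 4 - 34 ≡ 1; y = λ·(21 - 1) - 30 ≡ 10. → (1, 10)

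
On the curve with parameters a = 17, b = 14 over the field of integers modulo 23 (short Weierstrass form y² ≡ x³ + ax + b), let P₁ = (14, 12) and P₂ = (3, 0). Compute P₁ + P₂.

(14, 12) + (3, 0). λ = (0 - 12)/(3 - 14) ≡ 11/12 mod 23. 12⁻¹ ≡ 2 (mod 23) since 12·2 = 24 ≡ 1, so λ ≡ 22.
  x = λ² - 14 - 3 = 484 - 17 ≡ 7; y = λ·(14 - 7) - 12 ≡ 4. → (7, 4)

(7, 4)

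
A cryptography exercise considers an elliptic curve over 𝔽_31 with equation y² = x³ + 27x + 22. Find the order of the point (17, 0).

2P: (17, 0) + (17, 0): same x and y₁ ≡ -y₂, so the sum is O.
2P = O, so the order is 2.

2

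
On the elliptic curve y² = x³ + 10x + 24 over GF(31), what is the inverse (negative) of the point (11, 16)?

-(11, 16) = (11, -16 mod 31) = (11, 15).

(11, 15)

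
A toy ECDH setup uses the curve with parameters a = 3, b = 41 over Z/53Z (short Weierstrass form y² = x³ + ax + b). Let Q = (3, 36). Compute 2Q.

tangent at (3, 36): λ = (3·3² + 3)/(2·36) ≡ 30/19. 19⁻¹ ≡ 14 (mod 53), so λ ≡ 30·14 ≡ 49.
  x = λ² - 3 - 3 = 2401 - 6 ≡ 10; y = λ·(3 - 10) - 36 ≡ 45. → (10, 45)

(10, 45)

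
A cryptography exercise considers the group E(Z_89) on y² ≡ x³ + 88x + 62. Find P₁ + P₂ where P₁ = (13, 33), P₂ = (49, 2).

(48, 54)

(13, 33) + (49, 2). λ = (2 - 33)/(49 - 13) ≡ 58/36 mod 89. 36⁻¹ ≡ 47 (mod 89), so λ ≡ 56.
  x = λ² - 13 - 49 = 3136 - 62 ≡ 48; y = λ·(13 - 48) - 33 ≡ 54. → (48, 54)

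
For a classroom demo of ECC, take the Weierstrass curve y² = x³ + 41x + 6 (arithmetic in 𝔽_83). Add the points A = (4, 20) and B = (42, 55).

(4, 20) + (42, 55). λ = (55 - 20)/(42 - 4) ≡ 35/38 mod 83. 38⁻¹ ≡ 59 (mod 83) since 38·59 = 2242 ≡ 1, so λ ≡ 73.
  x = λ² - 4 - 42 = 5329 - 46 ≡ 54; y = λ·(4 - 54) - 20 ≡ 65. → (54, 65)

(54, 65)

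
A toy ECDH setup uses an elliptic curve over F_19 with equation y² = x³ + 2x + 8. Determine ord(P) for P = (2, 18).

2P: tangent at (2, 18): λ = (3·2² + 2)/(2·18) ≡ 14/17. 17⁻¹ ≡ 9 (mod 19) since 17·9 = 153 ≡ 1, so λ ≡ 14·9 ≡ 12.
  x = λ² - 2 - 2 = 144 - 4 ≡ 7; y = λ·(2 - 7) - 18 ≡ 17. → (7, 17)
3P: (7, 17) + (2, 18). λ = (18 - 17)/(2 - 7) ≡ 1/14 mod 19. 14⁻¹ ≡ 15 (mod 19), so λ ≡ 15.
  x = λ² - 7 - 2 = 225 - 9 ≡ 7; y = λ·(7 - 7) - 17 ≡ 2. → (7, 2)
4P: (7, 2) + (2, 18). λ = (18 - 2)/(2 - 7) ≡ 16/14 mod 19. 14⁻¹ ≡ 15 (mod 19), so λ ≡ 12.
  x = λ² - 7 - 2 = 144 - 9 ≡ 2; y = λ·(7 - 2) - 2 ≡ 1. → (2, 1)
5P: (2, 1) + (2, 18): same x and y₁ ≡ -y₂, so the sum is the point at infinity.
5P = the point at infinity, so the order is 5.

5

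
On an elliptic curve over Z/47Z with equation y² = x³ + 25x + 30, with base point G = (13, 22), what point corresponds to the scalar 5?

(37, 40)

Repeated addition: build up to 5G.
2G: tangent at (13, 22): λ = (3·13² + 25)/(2·22) ≡ 15/44. 44⁻¹ ≡ 31 (mod 47) since 44·31 = 1364 ≡ 1, so λ ≡ 15·31 ≡ 42.
  x = λ² - 13 - 13 = 1764 - 26 ≡ 46; y = λ·(13 - 46) - 22 ≡ 2. → (46, 2)
3G: (46, 2) + (13, 22). λ = (22 - 2)/(13 - 46) ≡ 20/14 mod 47. 14⁻¹ ≡ 37 (mod 47), so λ ≡ 35.
  x = λ² - 46 - 13 = 1225 - 59 ≡ 38; y = λ·(46 - 38) - 2 ≡ 43. → (38, 43)
4G: (38, 43) + (13, 22). λ = (22 - 43)/(13 - 38) ≡ 26/22 mod 47. 22⁻¹ ≡ 15 (mod 47), so λ ≡ 14.
  x = λ² - 38 - 13 = 196 - 51 ≡ 4; y = λ·(38 - 4) - 43 ≡ 10. → (4, 10)
5G: (4, 10) + (13, 22). λ = (22 - 10)/(13 - 4) ≡ 12/9 mod 47. 9⁻¹ ≡ 21 (mod 47) since 9·21 = 189 ≡ 1, so λ ≡ 17.
  x = λ² - 4 - 13 = 289 - 17 ≡ 37; y = λ·(4 - 37) - 10 ≡ 40. → (37, 40)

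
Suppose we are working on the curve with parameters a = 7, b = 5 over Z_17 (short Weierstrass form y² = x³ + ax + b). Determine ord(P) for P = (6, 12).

5

2P: tangent at (6, 12): λ = (3·6² + 7)/(2·12) ≡ 13/7. 7⁻¹ ≡ 5 (mod 17), so λ ≡ 13·5 ≡ 14.
  x = λ² - 6 - 6 = 196 - 12 ≡ 14; y = λ·(6 - 14) - 12 ≡ 12. → (14, 12)
3P: (14, 12) + (6, 12). λ = (12 - 12)/(6 - 14) ≡ 0/9 mod 17. 9⁻¹ ≡ 2 (mod 17) since 9·2 = 18 ≡ 1, so λ ≡ 0.
  x = λ² - 14 - 6 = 0 - 20 ≡ 14; y = λ·(14 - 14) - 12 ≡ 5. → (14, 5)
4P: (14, 5) + (6, 12). λ = (12 - 5)/(6 - 14) ≡ 7/9 mod 17. 9⁻¹ ≡ 2 (mod 17) since 9·2 = 18 ≡ 1, so λ ≡ 14.
  x = λ² - 14 - 6 = 196 - 20 ≡ 6; y = λ·(14 - 6) - 5 ≡ 5. → (6, 5)
5P: (6, 5) + (6, 12): same x and y₁ ≡ -y₂, so the sum is O.
5P = O, so the order is 5.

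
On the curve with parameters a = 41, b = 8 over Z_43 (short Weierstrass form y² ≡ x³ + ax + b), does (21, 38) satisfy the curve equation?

y² = 38² ≡ 25; x³ + 41x + 8 = 10130 ≡ 25 (mod 43). 25 = 25.

yes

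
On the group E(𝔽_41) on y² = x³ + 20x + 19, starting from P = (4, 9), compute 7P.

(5, 30)

Double-and-add on 7 = (111)₂. Start with P = (4, 9) for the leading 1-bit.
double: tangent at (4, 9): λ = (3·4² + 20)/(2·9) ≡ 27/18. 18⁻¹ ≡ 16 (mod 41) since 18·16 = 288 ≡ 1, so λ ≡ 27·16 ≡ 22.
  x = λ² - 4 - 4 = 484 - 8 ≡ 25; y = λ·(4 - 25) - 9 ≡ 21. → (25, 21)
add P: (25, 21) + (4, 9). λ = (9 - 21)/(4 - 25) ≡ 29/20 mod 41. 20⁻¹ ≡ 39 (mod 41) since 20·39 = 780 ≡ 1, so λ ≡ 24.
  x = λ² - 25 - 4 = 576 - 29 ≡ 14; y = λ·(25 - 14) - 21 ≡ 38. → (14, 38)
double: tangent at (14, 38): λ = (3·14² + 20)/(2·38) ≡ 34/35. 35⁻¹ ≡ 34 (mod 41), so λ ≡ 34·34 ≡ 8.
  x = λ² - 14 - 14 = 64 - 28 ≡ 36; y = λ·(14 - 36) - 38 ≡ 32. → (36, 32)
add P: (36, 32) + (4, 9). λ = (9 - 32)/(4 - 36) ≡ 18/9 mod 41. 9⁻¹ ≡ 32 (mod 41), so λ ≡ 2.
  x = λ² - 36 - 4 = 4 - 40 ≡ 5; y = λ·(36 - 5) - 32 ≡ 30. → (5, 30)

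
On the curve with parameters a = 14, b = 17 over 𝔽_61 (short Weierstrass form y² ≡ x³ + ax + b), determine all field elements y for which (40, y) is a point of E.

10, 51

x³ + 14x + 17 = 64577 ≡ 39 (mod 61).
Square roots of 39 mod 61: 10 and 51 (since 10² = 100 ≡ 39).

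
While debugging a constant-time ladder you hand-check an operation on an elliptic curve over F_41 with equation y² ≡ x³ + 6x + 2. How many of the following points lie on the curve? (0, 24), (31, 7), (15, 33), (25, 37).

(0, 24): 24² ≡ 2, rhs ≡ 2 → on.
(31, 7): 7² ≡ 8, rhs ≡ 8 → on.
(15, 33): 33² ≡ 23, rhs ≡ 23 → on.
(25, 37): 37² ≡ 16, rhs ≡ 33 → off.

3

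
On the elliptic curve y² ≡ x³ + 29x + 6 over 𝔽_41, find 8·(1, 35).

Write G = (1, 35).
Repeated addition: build up to 8G.
2G: tangent at (1, 35): λ = (3·1² + 29)/(2·35) ≡ 32/29. 29⁻¹ ≡ 17 (mod 41) since 29·17 = 493 ≡ 1, so λ ≡ 32·17 ≡ 11.
  x = λ² - 1 - 1 = 121 - 2 ≡ 37; y = λ·(1 - 37) - 35 ≡ 20. → (37, 20)
3G: (37, 20) + (1, 35). λ = (35 - 20)/(1 - 37) ≡ 15/5 mod 41. 5⁻¹ ≡ 33 (mod 41) since 5·33 = 165 ≡ 1, so λ ≡ 3.
  x = λ² - 37 - 1 = 9 - 38 ≡ 12; y = λ·(37 - 12) - 20 ≡ 14. → (12, 14)
4G: (12, 14) + (1, 35). λ = (35 - 14)/(1 - 12) ≡ 21/30 mod 41. 30⁻¹ ≡ 26 (mod 41) since 30·26 = 780 ≡ 1, so λ ≡ 13.
  x = λ² - 12 - 1 = 169 - 13 ≡ 33; y = λ·(12 - 33) - 14 ≡ 0. → (33, 0)
5G: (33, 0) + (1, 35). λ = (35 - 0)/(1 - 33) ≡ 35/9 mod 41. 9⁻¹ ≡ 32 (mod 41), so λ ≡ 13.
  x = λ² - 33 - 1 = 169 - 34 ≡ 12; y = λ·(33 - 12) - 0 ≡ 27. → (12, 27)
6G: (12, 27) + (1, 35). λ = (35 - 27)/(1 - 12) ≡ 8/30 mod 41. 30⁻¹ ≡ 26 (mod 41), so λ ≡ 3.
  x = λ² - 12 - 1 = 9 - 13 ≡ 37; y = λ·(12 - 37) - 27 ≡ 21. → (37, 21)
7G: (37, 21) + (1, 35). λ = (35 - 21)/(1 - 37) ≡ 14/5 mod 41. 5⁻¹ ≡ 33 (mod 41), so λ ≡ 11.
  x = λ² - 37 - 1 = 121 - 38 ≡ 1; y = λ·(37 - 1) - 21 ≡ 6. → (1, 6)
8G: (1, 6) + (1, 35): same x and y₁ ≡ -y₂, so the sum is O.

O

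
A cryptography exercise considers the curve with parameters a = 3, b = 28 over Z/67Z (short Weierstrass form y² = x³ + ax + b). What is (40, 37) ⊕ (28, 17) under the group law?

(40, 37) + (28, 17). λ = (17 - 37)/(28 - 40) ≡ 47/55 mod 67. 55⁻¹ ≡ 39 (mod 67) since 55·39 = 2145 ≡ 1, so λ ≡ 24.
  x = λ² - 40 - 28 = 576 - 68 ≡ 39; y = λ·(40 - 39) - 37 ≡ 54. → (39, 54)

(39, 54)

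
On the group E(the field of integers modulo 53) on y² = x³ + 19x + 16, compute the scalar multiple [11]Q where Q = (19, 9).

Repeated addition: build up to 11Q.
2Q: tangent at (19, 9): λ = (3·19² + 19)/(2·9) ≡ 42/18. 18⁻¹ ≡ 3 (mod 53) since 18·3 = 54 ≡ 1, so λ ≡ 42·3 ≡ 20.
  x = λ² - 19 - 19 = 400 - 38 ≡ 44; y = λ·(19 - 44) - 9 ≡ 21. → (44, 21)
3Q: (44, 21) + (19, 9). λ = (9 - 21)/(19 - 44) ≡ 41/28 mod 53. 28⁻¹ ≡ 36 (mod 53), so λ ≡ 45.
  x = λ² - 44 - 19 = 2025 - 63 ≡ 1; y = λ·(44 - 1) - 21 ≡ 6. → (1, 6)
4Q: (1, 6) + (19, 9). λ = (9 - 6)/(19 - 1) ≡ 3/18 mod 53. 18⁻¹ ≡ 3 (mod 53), so λ ≡ 9.
  x = λ² - 1 - 19 = 81 - 20 ≡ 8; y = λ·(1 - 8) - 6 ≡ 37. → (8, 37)
5Q: (8, 37) + (19, 9). λ = (9 - 37)/(19 - 8) ≡ 25/11 mod 53. 11⁻¹ ≡ 29 (mod 53), so λ ≡ 36.
  x = λ² - 8 - 19 = 1296 - 27 ≡ 50; y = λ·(8 - 50) - 37 ≡ 41. → (50, 41)
6Q: (50, 41) + (19, 9). λ = (9 - 41)/(19 - 50) ≡ 21/22 mod 53. 22⁻¹ ≡ 41 (mod 53), so λ ≡ 13.
  x = λ² - 50 - 19 = 169 - 69 ≡ 47; y = λ·(50 - 47) - 41 ≡ 51. → (47, 51)
7Q: (47, 51) + (19, 9). λ = (9 - 51)/(19 - 47) ≡ 11/25 mod 53. 25⁻¹ ≡ 17 (mod 53), so λ ≡ 28.
  x = λ² - 47 - 19 = 784 - 66 ≡ 29; y = λ·(47 - 29) - 51 ≡ 29. → (29, 29)
8Q: (29, 29) + (19, 9). λ = (9 - 29)/(19 - 29) ≡ 33/43 mod 53. 43⁻¹ ≡ 37 (mod 53), so λ ≡ 2.
  x = λ² - 29 - 19 = 4 - 48 ≡ 9; y = λ·(29 - 9) - 29 ≡ 11. → (9, 11)
9Q: (9, 11) + (19, 9). λ = (9 - 11)/(19 - 9) ≡ 51/10 mod 53. 10⁻¹ ≡ 16 (mod 53), so λ ≡ 21.
  x = λ² - 9 - 19 = 441 - 28 ≡ 42; y = λ·(9 - 42) - 11 ≡ 38. → (42, 38)
10Q: (42, 38) + (19, 9). λ = (9 - 38)/(19 - 42) ≡ 24/30 mod 53. 30⁻¹ ≡ 23 (mod 53) since 30·23 = 690 ≡ 1, so λ ≡ 22.
  x = λ² - 42 - 19 = 484 - 61 ≡ 52; y = λ·(42 - 52) - 38 ≡ 7. → (52, 7)
11Q: (52, 7) + (19, 9). λ = (9 - 7)/(19 - 52) ≡ 2/20 mod 53. 20⁻¹ ≡ 8 (mod 53) since 20·8 = 160 ≡ 1, so λ ≡ 16.
  x = λ² - 52 - 19 = 256 - 71 ≡ 26; y = λ·(52 - 26) - 7 ≡ 38. → (26, 38)

(26, 38)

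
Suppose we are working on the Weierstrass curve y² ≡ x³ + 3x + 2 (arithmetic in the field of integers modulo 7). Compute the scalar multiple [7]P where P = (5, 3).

Repeated addition: build up to 7P.
2P: tangent at (5, 3): λ = (3·5² + 3)/(2·3) ≡ 1/6. 6⁻¹ ≡ 6 (mod 7) since 6·6 = 36 ≡ 1, so λ ≡ 1·6 ≡ 6.
  x = λ² - 5 - 5 = 36 - 10 ≡ 5; y = λ·(5 - 5) - 3 ≡ 4. → (5, 4)
3P: (5, 4) + (5, 3): same x and y₁ ≡ -y₂, so the sum is 𝒪.
4P: 𝒪 + (5, 3) = (5, 3) (identity).
5P: tangent at (5, 3): λ = (3·5² + 3)/(2·3) ≡ 1/6. 6⁻¹ ≡ 6 (mod 7), so λ ≡ 1·6 ≡ 6.
  x = λ² - 5 - 5 = 36 - 10 ≡ 5; y = λ·(5 - 5) - 3 ≡ 4. → (5, 4)
6P: (5, 4) + (5, 3): same x and y₁ ≡ -y₂, so the sum is 𝒪.
7P: 𝒪 + (5, 3) = (5, 3) (identity).

(5, 3)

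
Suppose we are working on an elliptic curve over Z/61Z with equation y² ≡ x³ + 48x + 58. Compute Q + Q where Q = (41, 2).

(28, 28)

tangent at (41, 2): λ = (3·41² + 48)/(2·2) ≡ 28/4. 4⁻¹ ≡ 46 (mod 61) since 4·46 = 184 ≡ 1, so λ ≡ 28·46 ≡ 7.
  x = λ² - 41 - 41 = 49 - 82 ≡ 28; y = λ·(41 - 28) - 2 ≡ 28. → (28, 28)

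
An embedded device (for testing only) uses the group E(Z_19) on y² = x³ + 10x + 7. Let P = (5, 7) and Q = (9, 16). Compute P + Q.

(16, 11)

(5, 7) + (9, 16). λ = (16 - 7)/(9 - 5) ≡ 9/4 mod 19. 4⁻¹ ≡ 5 (mod 19), so λ ≡ 7.
  x = λ² - 5 - 9 = 49 - 14 ≡ 16; y = λ·(5 - 16) - 7 ≡ 11. → (16, 11)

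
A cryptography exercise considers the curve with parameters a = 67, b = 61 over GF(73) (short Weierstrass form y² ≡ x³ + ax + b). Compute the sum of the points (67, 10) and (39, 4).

(67, 10) + (39, 4). λ = (4 - 10)/(39 - 67) ≡ 67/45 mod 73. 45⁻¹ ≡ 13 (mod 73), so λ ≡ 68.
  x = λ² - 67 - 39 = 4624 - 106 ≡ 65; y = λ·(67 - 65) - 10 ≡ 53. → (65, 53)

(65, 53)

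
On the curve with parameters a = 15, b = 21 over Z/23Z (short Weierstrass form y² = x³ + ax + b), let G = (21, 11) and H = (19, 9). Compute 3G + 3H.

(20, 15)

First 3G:
Repeated addition: build up to 3G.
2G: tangent at (21, 11): λ = (3·21² + 15)/(2·11) ≡ 4/22. 22⁻¹ ≡ 22 (mod 23), so λ ≡ 4·22 ≡ 19.
  x = λ² - 21 - 21 = 361 - 42 ≡ 20; y = λ·(21 - 20) - 11 ≡ 8. → (20, 8)
3G: (20, 8) + (21, 11). λ = (11 - 8)/(21 - 20) ≡ 3/1 mod 23. 1⁻¹ ≡ 1 (mod 23) since 1·1 = 1 ≡ 1, so λ ≡ 3.
  x = λ² - 20 - 21 = 9 - 41 ≡ 14; y = λ·(20 - 14) - 8 ≡ 10. → (14, 10)
3G = (14, 10).
Next 3H:
Repeated addition: build up to 3H.
2H: tangent at (19, 9): λ = (3·19² + 15)/(2·9) ≡ 17/18. 18⁻¹ ≡ 9 (mod 23), so λ ≡ 17·9 ≡ 15.
  x = λ² - 19 - 19 = 225 - 38 ≡ 3; y = λ·(19 - 3) - 9 ≡ 1. → (3, 1)
3H: (3, 1) + (19, 9). λ = (9 - 1)/(19 - 3) ≡ 8/16 mod 23. 16⁻¹ ≡ 13 (mod 23), so λ ≡ 12.
  x = λ² - 3 - 19 = 144 - 22 ≡ 7; y = λ·(3 - 7) - 1 ≡ 20. → (7, 20)
3H = (7, 20).
Finally 3G + 3H:
(14, 10) + (7, 20). λ = (20 - 10)/(7 - 14) ≡ 10/16 mod 23. 16⁻¹ ≡ 13 (mod 23), so λ ≡ 15.
  x = λ² - 14 - 7 = 225 - 21 ≡ 20; y = λ·(14 - 20) - 10 ≡ 15. → (20, 15)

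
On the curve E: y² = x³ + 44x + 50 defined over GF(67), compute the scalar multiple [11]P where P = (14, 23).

(11, 49)

Repeated addition: build up to 11P.
2P: tangent at (14, 23): λ = (3·14² + 44)/(2·23) ≡ 29/46. 46⁻¹ ≡ 51 (mod 67) since 46·51 = 2346 ≡ 1, so λ ≡ 29·51 ≡ 5.
  x = λ² - 14 - 14 = 25 - 28 ≡ 64; y = λ·(14 - 64) - 23 ≡ 62. → (64, 62)
3P: (64, 62) + (14, 23). λ = (23 - 62)/(14 - 64) ≡ 28/17 mod 67. 17⁻¹ ≡ 4 (mod 67) since 17·4 = 68 ≡ 1, so λ ≡ 45.
  x = λ² - 64 - 14 = 2025 - 78 ≡ 4; y = λ·(64 - 4) - 62 ≡ 25. → (4, 25)
4P: (4, 25) + (14, 23). λ = (23 - 25)/(14 - 4) ≡ 65/10 mod 67. 10⁻¹ ≡ 47 (mod 67) since 10·47 = 470 ≡ 1, so λ ≡ 40.
  x = λ² - 4 - 14 = 1600 - 18 ≡ 41; y = λ·(4 - 41) - 25 ≡ 36. → (41, 36)
5P: (41, 36) + (14, 23). λ = (23 - 36)/(14 - 41) ≡ 54/40 mod 67. 40⁻¹ ≡ 62 (mod 67), so λ ≡ 65.
  x = λ² - 41 - 14 = 4225 - 55 ≡ 16; y = λ·(41 - 16) - 36 ≡ 48. → (16, 48)
6P: (16, 48) + (14, 23). λ = (23 - 48)/(14 - 16) ≡ 42/65 mod 67. 65⁻¹ ≡ 33 (mod 67), so λ ≡ 46.
  x = λ² - 16 - 14 = 2116 - 30 ≡ 9; y = λ·(16 - 9) - 48 ≡ 6. → (9, 6)
7P: (9, 6) + (14, 23). λ = (23 - 6)/(14 - 9) ≡ 17/5 mod 67. 5⁻¹ ≡ 27 (mod 67), so λ ≡ 57.
  x = λ² - 9 - 14 = 3249 - 23 ≡ 10; y = λ·(9 - 10) - 6 ≡ 4. → (10, 4)
8P: (10, 4) + (14, 23). λ = (23 - 4)/(14 - 10) ≡ 19/4 mod 67. 4⁻¹ ≡ 17 (mod 67) since 4·17 = 68 ≡ 1, so λ ≡ 55.
  x = λ² - 10 - 14 = 3025 - 24 ≡ 53; y = λ·(10 - 53) - 4 ≡ 43. → (53, 43)
9P: (53, 43) + (14, 23). λ = (23 - 43)/(14 - 53) ≡ 47/28 mod 67. 28⁻¹ ≡ 12 (mod 67), so λ ≡ 28.
  x = λ² - 53 - 14 = 784 - 67 ≡ 47; y = λ·(53 - 47) - 43 ≡ 58. → (47, 58)
10P: (47, 58) + (14, 23). λ = (23 - 58)/(14 - 47) ≡ 32/34 mod 67. 34⁻¹ ≡ 2 (mod 67), so λ ≡ 64.
  x = λ² - 47 - 14 = 4096 - 61 ≡ 15; y = λ·(47 - 15) - 58 ≡ 47. → (15, 47)
11P: (15, 47) + (14, 23). λ = (23 - 47)/(14 - 15) ≡ 43/66 mod 67. 66⁻¹ ≡ 66 (mod 67), so λ ≡ 24.
  x = λ² - 15 - 14 = 576 - 29 ≡ 11; y = λ·(15 - 11) - 47 ≡ 49. → (11, 49)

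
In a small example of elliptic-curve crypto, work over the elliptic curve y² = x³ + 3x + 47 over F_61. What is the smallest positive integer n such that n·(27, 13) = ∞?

4

2P: tangent at (27, 13): λ = (3·27² + 3)/(2·13) ≡ 55/26. 26⁻¹ ≡ 54 (mod 61), so λ ≡ 55·54 ≡ 42.
  x = λ² - 27 - 27 = 1764 - 54 ≡ 2; y = λ·(27 - 2) - 13 ≡ 0. → (2, 0)
3P: (2, 0) + (27, 13). λ = (13 - 0)/(27 - 2) ≡ 13/25 mod 61. 25⁻¹ ≡ 22 (mod 61) since 25·22 = 550 ≡ 1, so λ ≡ 42.
  x = λ² - 2 - 27 = 1764 - 29 ≡ 27; y = λ·(2 - 27) - 0 ≡ 48. → (27, 48)
4P: (27, 48) + (27, 13): same x and y₁ ≡ -y₂, so the sum is ∞.
4P = ∞, so the order is 4.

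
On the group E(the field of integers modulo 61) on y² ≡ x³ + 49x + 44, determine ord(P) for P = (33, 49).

2P: tangent at (33, 49): λ = (3·33² + 49)/(2·49) ≡ 22/37. 37⁻¹ ≡ 33 (mod 61), so λ ≡ 22·33 ≡ 55.
  x = λ² - 33 - 33 = 3025 - 66 ≡ 31; y = λ·(33 - 31) - 49 ≡ 0. → (31, 0)
3P: (31, 0) + (33, 49). λ = (49 - 0)/(33 - 31) ≡ 49/2 mod 61. 2⁻¹ ≡ 31 (mod 61), so λ ≡ 55.
  x = λ² - 31 - 33 = 3025 - 64 ≡ 33; y = λ·(31 - 33) - 0 ≡ 12. → (33, 12)
4P: (33, 12) + (33, 49): same x and y₁ ≡ -y₂, so the sum is the point at infinity.
4P = the point at infinity, so the order is 4.

4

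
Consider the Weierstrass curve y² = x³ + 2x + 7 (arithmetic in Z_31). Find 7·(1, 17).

Write P = (1, 17).
Repeated addition: build up to 7P.
2P: tangent at (1, 17): λ = (3·1² + 2)/(2·17) ≡ 5/3. 3⁻¹ ≡ 21 (mod 31), so λ ≡ 5·21 ≡ 12.
  x = λ² - 1 - 1 = 144 - 2 ≡ 18; y = λ·(1 - 18) - 17 ≡ 27. → (18, 27)
3P: (18, 27) + (1, 17). λ = (17 - 27)/(1 - 18) ≡ 21/14 mod 31. 14⁻¹ ≡ 20 (mod 31), so λ ≡ 17.
  x = λ² - 18 - 1 = 289 - 19 ≡ 22; y = λ·(18 - 22) - 27 ≡ 29. → (22, 29)
4P: (22, 29) + (1, 17). λ = (17 - 29)/(1 - 22) ≡ 19/10 mod 31. 10⁻¹ ≡ 28 (mod 31) since 10·28 = 280 ≡ 1, so λ ≡ 5.
  x = λ² - 22 - 1 = 25 - 23 ≡ 2; y = λ·(22 - 2) - 29 ≡ 9. → (2, 9)
5P: (2, 9) + (1, 17). λ = (17 - 9)/(1 - 2) ≡ 8/30 mod 31. 30⁻¹ ≡ 30 (mod 31), so λ ≡ 23.
  x = λ² - 2 - 1 = 529 - 3 ≡ 30; y = λ·(2 - 30) - 9 ≡ 29. → (30, 29)
6P: (30, 29) + (1, 17). λ = (17 - 29)/(1 - 30) ≡ 19/2 mod 31. 2⁻¹ ≡ 16 (mod 31), so λ ≡ 25.
  x = λ² - 30 - 1 = 625 - 31 ≡ 5; y = λ·(30 - 5) - 29 ≡ 7. → (5, 7)
7P: (5, 7) + (1, 17). λ = (17 - 7)/(1 - 5) ≡ 10/27 mod 31. 27⁻¹ ≡ 23 (mod 31), so λ ≡ 13.
  x = λ² - 5 - 1 = 169 - 6 ≡ 8; y = λ·(5 - 8) - 7 ≡ 16. → (8, 16)

(8, 16)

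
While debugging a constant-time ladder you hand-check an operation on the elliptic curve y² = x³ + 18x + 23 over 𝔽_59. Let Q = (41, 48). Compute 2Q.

tangent at (41, 48): λ = (3·41² + 18)/(2·48) ≡ 46/37. 37⁻¹ ≡ 8 (mod 59), so λ ≡ 46·8 ≡ 14.
  x = λ² - 41 - 41 = 196 - 82 ≡ 55; y = λ·(41 - 55) - 48 ≡ 51. → (55, 51)

(55, 51)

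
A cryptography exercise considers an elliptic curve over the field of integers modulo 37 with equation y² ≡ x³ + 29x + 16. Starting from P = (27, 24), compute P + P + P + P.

(6, 31)

Double-and-add on 4 = (100)₂. Start with P = (27, 24) for the leading 1-bit.
double: tangent at (27, 24): λ = (3·27² + 29)/(2·24) ≡ 33/11. 11⁻¹ ≡ 27 (mod 37) since 11·27 = 297 ≡ 1, so λ ≡ 33·27 ≡ 3.
  x = λ² - 27 - 27 = 9 - 54 ≡ 29; y = λ·(27 - 29) - 24 ≡ 7. → (29, 7)
double: tangent at (29, 7): λ = (3·29² + 29)/(2·7) ≡ 36/14. 14⁻¹ ≡ 8 (mod 37), so λ ≡ 36·8 ≡ 29.
  x = λ² - 29 - 29 = 841 - 58 ≡ 6; y = λ·(29 - 6) - 7 ≡ 31. → (6, 31)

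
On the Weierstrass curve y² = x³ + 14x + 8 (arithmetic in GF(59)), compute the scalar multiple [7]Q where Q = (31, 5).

(25, 17)

Repeated addition: build up to 7Q.
2Q: tangent at (31, 5): λ = (3·31² + 14)/(2·5) ≡ 6/10. 10⁻¹ ≡ 6 (mod 59), so λ ≡ 6·6 ≡ 36.
  x = λ² - 31 - 31 = 1296 - 62 ≡ 54; y = λ·(31 - 54) - 5 ≡ 52. → (54, 52)
3Q: (54, 52) + (31, 5). λ = (5 - 52)/(31 - 54) ≡ 12/36 mod 59. 36⁻¹ ≡ 41 (mod 59) since 36·41 = 1476 ≡ 1, so λ ≡ 20.
  x = λ² - 54 - 31 = 400 - 85 ≡ 20; y = λ·(54 - 20) - 52 ≡ 38. → (20, 38)
4Q: (20, 38) + (31, 5). λ = (5 - 38)/(31 - 20) ≡ 26/11 mod 59. 11⁻¹ ≡ 43 (mod 59), so λ ≡ 56.
  x = λ² - 20 - 31 = 3136 - 51 ≡ 17; y = λ·(20 - 17) - 38 ≡ 12. → (17, 12)
5Q: (17, 12) + (31, 5). λ = (5 - 12)/(31 - 17) ≡ 52/14 mod 59. 14⁻¹ ≡ 38 (mod 59), so λ ≡ 29.
  x = λ² - 17 - 31 = 841 - 48 ≡ 26; y = λ·(17 - 26) - 12 ≡ 22. → (26, 22)
6Q: (26, 22) + (31, 5). λ = (5 - 22)/(31 - 26) ≡ 42/5 mod 59. 5⁻¹ ≡ 12 (mod 59) since 5·12 = 60 ≡ 1, so λ ≡ 32.
  x = λ² - 26 - 31 = 1024 - 57 ≡ 23; y = λ·(26 - 23) - 22 ≡ 15. → (23, 15)
7Q: (23, 15) + (31, 5). λ = (5 - 15)/(31 - 23) ≡ 49/8 mod 59. 8⁻¹ ≡ 37 (mod 59) since 8·37 = 296 ≡ 1, so λ ≡ 43.
  x = λ² - 23 - 31 = 1849 - 54 ≡ 25; y = λ·(23 - 25) - 15 ≡ 17. → (25, 17)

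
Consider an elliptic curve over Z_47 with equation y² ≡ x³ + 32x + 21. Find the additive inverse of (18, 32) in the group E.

(18, 15)

-(18, 32) = (18, -32 mod 47) = (18, 15).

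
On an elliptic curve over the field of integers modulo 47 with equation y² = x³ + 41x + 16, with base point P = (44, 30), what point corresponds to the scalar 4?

(41, 27)

Repeated addition: build up to 4P.
2P: tangent at (44, 30): λ = (3·44² + 41)/(2·30) ≡ 21/13. 13⁻¹ ≡ 29 (mod 47) since 13·29 = 377 ≡ 1, so λ ≡ 21·29 ≡ 45.
  x = λ² - 44 - 44 = 2025 - 88 ≡ 10; y = λ·(44 - 10) - 30 ≡ 43. → (10, 43)
3P: (10, 43) + (44, 30). λ = (30 - 43)/(44 - 10) ≡ 34/34 mod 47. 34⁻¹ ≡ 18 (mod 47), so λ ≡ 1.
  x = λ² - 10 - 44 = 1 - 54 ≡ 41; y = λ·(10 - 41) - 43 ≡ 20. → (41, 20)
4P: (41, 20) + (44, 30). λ = (30 - 20)/(44 - 41) ≡ 10/3 mod 47. 3⁻¹ ≡ 16 (mod 47) since 3·16 = 48 ≡ 1, so λ ≡ 19.
  x = λ² - 41 - 44 = 361 - 85 ≡ 41; y = λ·(41 - 41) - 20 ≡ 27. → (41, 27)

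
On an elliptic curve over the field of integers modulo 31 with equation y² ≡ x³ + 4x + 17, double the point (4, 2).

(6, 3)

tangent at (4, 2): λ = (3·4² + 4)/(2·2) ≡ 21/4. 4⁻¹ ≡ 8 (mod 31), so λ ≡ 21·8 ≡ 13.
  x = λ² - 4 - 4 = 169 - 8 ≡ 6; y = λ·(4 - 6) - 2 ≡ 3. → (6, 3)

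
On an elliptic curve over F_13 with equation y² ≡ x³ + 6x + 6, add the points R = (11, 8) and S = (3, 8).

(11, 8) + (3, 8). λ = (8 - 8)/(3 - 11) ≡ 0/5 mod 13. 5⁻¹ ≡ 8 (mod 13), so λ ≡ 0.
  x = λ² - 11 - 3 = 0 - 14 ≡ 12; y = λ·(11 - 12) - 8 ≡ 5. → (12, 5)

(12, 5)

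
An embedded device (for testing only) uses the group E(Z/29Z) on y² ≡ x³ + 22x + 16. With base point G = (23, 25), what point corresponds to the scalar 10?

(18, 26)

Repeated addition: build up to 10G.
2G: tangent at (23, 25): λ = (3·23² + 22)/(2·25) ≡ 14/21. 21⁻¹ ≡ 18 (mod 29), so λ ≡ 14·18 ≡ 20.
  x = λ² - 23 - 23 = 400 - 46 ≡ 6; y = λ·(23 - 6) - 25 ≡ 25. → (6, 25)
3G: (6, 25) + (23, 25). λ = (25 - 25)/(23 - 6) ≡ 0/17 mod 29. 17⁻¹ ≡ 12 (mod 29) since 17·12 = 204 ≡ 1, so λ ≡ 0.
  x = λ² - 6 - 23 = 0 - 29 ≡ 0; y = λ·(6 - 0) - 25 ≡ 4. → (0, 4)
4G: (0, 4) + (23, 25). λ = (25 - 4)/(23 - 0) ≡ 21/23 mod 29. 23⁻¹ ≡ 24 (mod 29) since 23·24 = 552 ≡ 1, so λ ≡ 11.
  x = λ² - 0 - 23 = 121 - 23 ≡ 11; y = λ·(0 - 11) - 4 ≡ 20. → (11, 20)
5G: (11, 20) + (23, 25). λ = (25 - 20)/(23 - 11) ≡ 5/12 mod 29. 12⁻¹ ≡ 17 (mod 29), so λ ≡ 27.
  x = λ² - 11 - 23 = 729 - 34 ≡ 28; y = λ·(11 - 28) - 20 ≡ 14. → (28, 14)
6G: (28, 14) + (23, 25). λ = (25 - 14)/(23 - 28) ≡ 11/24 mod 29. 24⁻¹ ≡ 23 (mod 29), so λ ≡ 21.
  x = λ² - 28 - 23 = 441 - 51 ≡ 13; y = λ·(28 - 13) - 14 ≡ 11. → (13, 11)
7G: (13, 11) + (23, 25). λ = (25 - 11)/(23 - 13) ≡ 14/10 mod 29. 10⁻¹ ≡ 3 (mod 29) since 10·3 = 30 ≡ 1, so λ ≡ 13.
  x = λ² - 13 - 23 = 169 - 36 ≡ 17; y = λ·(13 - 17) - 11 ≡ 24. → (17, 24)
8G: (17, 24) + (23, 25). λ = (25 - 24)/(23 - 17) ≡ 1/6 mod 29. 6⁻¹ ≡ 5 (mod 29) since 6·5 = 30 ≡ 1, so λ ≡ 5.
  x = λ² - 17 - 23 = 25 - 40 ≡ 14; y = λ·(17 - 14) - 24 ≡ 20. → (14, 20)
9G: (14, 20) + (23, 25). λ = (25 - 20)/(23 - 14) ≡ 5/9 mod 29. 9⁻¹ ≡ 13 (mod 29), so λ ≡ 7.
  x = λ² - 14 - 23 = 49 - 37 ≡ 12; y = λ·(14 - 12) - 20 ≡ 23. → (12, 23)
10G: (12, 23) + (23, 25). λ = (25 - 23)/(23 - 12) ≡ 2/11 mod 29. 11⁻¹ ≡ 8 (mod 29), so λ ≡ 16.
  x = λ² - 12 - 23 = 256 - 35 ≡ 18; y = λ·(12 - 18) - 23 ≡ 26. → (18, 26)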